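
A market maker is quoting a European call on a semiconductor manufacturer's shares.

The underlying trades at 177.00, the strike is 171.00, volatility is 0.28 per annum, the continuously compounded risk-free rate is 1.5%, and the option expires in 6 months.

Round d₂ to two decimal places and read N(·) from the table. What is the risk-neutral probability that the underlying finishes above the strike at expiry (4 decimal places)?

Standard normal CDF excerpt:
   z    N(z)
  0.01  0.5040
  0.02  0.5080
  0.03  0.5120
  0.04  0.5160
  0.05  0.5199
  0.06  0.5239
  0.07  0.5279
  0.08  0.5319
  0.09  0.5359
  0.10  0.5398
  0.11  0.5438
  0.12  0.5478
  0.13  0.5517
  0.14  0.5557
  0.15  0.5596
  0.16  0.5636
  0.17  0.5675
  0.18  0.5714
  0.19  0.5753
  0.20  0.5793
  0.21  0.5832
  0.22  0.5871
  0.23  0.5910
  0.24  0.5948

σ√T = 0.28 × 0.7071 = 0.1980
d₁ = [ln(177/171) + (0.015 + 0.28²/2)·0.5] / 0.1980 = [0.0345 + 0.0271] / 0.1980 = 0.3111 → 0.31
d₂ = d₁ − σ√T = 0.3111 − 0.1980 = 0.1131 → 0.11
Pr(exercise) under Q = N(d₂) = 0.5438

0.5438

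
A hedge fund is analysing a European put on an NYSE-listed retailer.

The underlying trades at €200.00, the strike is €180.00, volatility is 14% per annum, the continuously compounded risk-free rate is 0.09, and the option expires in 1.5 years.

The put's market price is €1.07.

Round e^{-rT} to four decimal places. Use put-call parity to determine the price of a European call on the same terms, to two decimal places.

€43.80

exp(−rT) = exp(−0.09·1.5) = 0.8737
Put-call parity: C − P = S − K·e^(−rT) = 200 − 180·0.8737 = 200 − 157.2660 = 42.7340
C = P + (C − P) = 1.07 + (42.7340) = 43.8040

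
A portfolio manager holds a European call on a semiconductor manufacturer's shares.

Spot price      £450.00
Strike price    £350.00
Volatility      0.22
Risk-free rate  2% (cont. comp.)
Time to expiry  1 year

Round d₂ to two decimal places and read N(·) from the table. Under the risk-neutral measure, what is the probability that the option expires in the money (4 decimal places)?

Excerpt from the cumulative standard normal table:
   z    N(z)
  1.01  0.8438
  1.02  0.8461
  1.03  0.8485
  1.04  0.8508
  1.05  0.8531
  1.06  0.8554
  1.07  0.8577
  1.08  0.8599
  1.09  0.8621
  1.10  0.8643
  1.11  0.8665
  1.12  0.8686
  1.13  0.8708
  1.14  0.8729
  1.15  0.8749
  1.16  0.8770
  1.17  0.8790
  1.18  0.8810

0.8686

σ√T = 0.22 × 1.0000 = 0.2200
ln(S/K) + (r + σ²/2)T = ln(450/350) + (0.02 + 0.22²/2)·1 = 0.2513 + 0.0442 = 0.2955
d₁ = 0.2955 / 0.2200 = 1.3432 → 1.34
d₂ = d₁ − σ√T = 1.3432 − 0.2200 = 1.1232 → 1.12
Risk-neutral Pr[S_T > K] = N(d₂) = N(1.12) = 0.8686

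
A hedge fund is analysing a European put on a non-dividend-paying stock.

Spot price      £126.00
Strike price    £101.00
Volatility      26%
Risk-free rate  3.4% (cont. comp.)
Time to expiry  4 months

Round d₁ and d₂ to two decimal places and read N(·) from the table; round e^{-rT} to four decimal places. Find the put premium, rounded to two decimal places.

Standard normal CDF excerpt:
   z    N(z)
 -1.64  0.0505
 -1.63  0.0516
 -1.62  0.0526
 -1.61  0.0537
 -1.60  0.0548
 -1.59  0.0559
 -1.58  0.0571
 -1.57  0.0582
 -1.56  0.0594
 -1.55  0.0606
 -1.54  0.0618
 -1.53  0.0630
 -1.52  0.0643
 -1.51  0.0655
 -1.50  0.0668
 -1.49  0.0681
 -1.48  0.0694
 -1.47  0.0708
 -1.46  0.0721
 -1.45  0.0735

£0.44

σ√T = 0.26·√0.3333 = 0.1501
d₁ = [ln(126/101) + (0.034 + 0.26²/2)·0.3333] / 0.1501 = [0.2212 + 0.0226] / 0.1501 = 1.6239 ⇒ 1.62
d₂ = d₁ − σ√T = 1.6239 − 0.1501 = 1.4738 ⇒ 1.47
e^(−rT) = e^(−0.034·0.3333) = 0.9887
N(−d₂) = N(-1.47) = 0.0708;  N(−d₁) = N(-1.62) = 0.0526
P = 101·0.9887·0.0708 − 126·0.0526 = 7.0700 − 6.6276 = 0.4424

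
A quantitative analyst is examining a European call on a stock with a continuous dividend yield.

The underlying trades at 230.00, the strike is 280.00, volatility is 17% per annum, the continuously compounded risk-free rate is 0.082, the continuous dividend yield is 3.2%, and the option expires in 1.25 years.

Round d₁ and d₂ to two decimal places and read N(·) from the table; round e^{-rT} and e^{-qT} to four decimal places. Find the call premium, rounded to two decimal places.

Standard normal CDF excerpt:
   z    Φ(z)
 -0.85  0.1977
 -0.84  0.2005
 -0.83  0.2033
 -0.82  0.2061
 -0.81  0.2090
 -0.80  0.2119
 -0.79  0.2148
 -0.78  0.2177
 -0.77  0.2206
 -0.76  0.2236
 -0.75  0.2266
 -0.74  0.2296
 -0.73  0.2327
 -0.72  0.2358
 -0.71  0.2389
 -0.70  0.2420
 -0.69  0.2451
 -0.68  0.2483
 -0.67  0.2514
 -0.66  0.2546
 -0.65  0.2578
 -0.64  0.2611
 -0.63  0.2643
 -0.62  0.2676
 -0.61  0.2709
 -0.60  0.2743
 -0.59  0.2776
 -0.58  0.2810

6.31

T = 1.25;  σ√T = 0.1901
d₁ = [ln(230/280) + (0.082 − 0.032 + 0.17²/2)·1.25] / 0.1901 = [-0.1967 + 0.0806] / 0.1901 = -0.6111 which rounds to -0.61
d₂ = d₁ − σ√T = -0.6111 − 0.1901 = -0.8012 which rounds to -0.80
e^(−qT) = e^(−0.032·1.25) = 0.9608;  e^(−rT) = e^(−0.082·1.25) = 0.9026
C = 230·0.9608·N(-0.61) − 280·0.9026·N(-0.80) = 230·0.9608·0.2709 − 280·0.9026·0.2119 = 59.8646 − 53.5531 = 6.3115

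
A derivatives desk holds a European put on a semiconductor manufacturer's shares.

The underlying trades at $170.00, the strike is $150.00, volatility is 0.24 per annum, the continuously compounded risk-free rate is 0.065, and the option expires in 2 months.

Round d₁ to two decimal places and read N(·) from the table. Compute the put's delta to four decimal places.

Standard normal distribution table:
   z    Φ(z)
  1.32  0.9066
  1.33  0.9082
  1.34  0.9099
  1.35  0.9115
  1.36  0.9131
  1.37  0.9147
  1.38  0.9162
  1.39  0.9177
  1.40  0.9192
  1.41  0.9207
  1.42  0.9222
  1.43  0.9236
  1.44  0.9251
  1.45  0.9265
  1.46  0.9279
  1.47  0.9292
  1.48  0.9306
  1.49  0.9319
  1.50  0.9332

-0.0749

T = 0.1667;  σ√T = 0.0980
d₁ = [ln(170/150) + (0.065 + 0.24²/2)·0.1667] / 0.0980 = [0.1252 + 0.0156] / 0.0980 = 1.4370 which rounds to 1.44
N(d₁) = N(1.44) = 0.9251
Δ_put = N(d₁) − 1 = 0.9251 − 1 = -0.0749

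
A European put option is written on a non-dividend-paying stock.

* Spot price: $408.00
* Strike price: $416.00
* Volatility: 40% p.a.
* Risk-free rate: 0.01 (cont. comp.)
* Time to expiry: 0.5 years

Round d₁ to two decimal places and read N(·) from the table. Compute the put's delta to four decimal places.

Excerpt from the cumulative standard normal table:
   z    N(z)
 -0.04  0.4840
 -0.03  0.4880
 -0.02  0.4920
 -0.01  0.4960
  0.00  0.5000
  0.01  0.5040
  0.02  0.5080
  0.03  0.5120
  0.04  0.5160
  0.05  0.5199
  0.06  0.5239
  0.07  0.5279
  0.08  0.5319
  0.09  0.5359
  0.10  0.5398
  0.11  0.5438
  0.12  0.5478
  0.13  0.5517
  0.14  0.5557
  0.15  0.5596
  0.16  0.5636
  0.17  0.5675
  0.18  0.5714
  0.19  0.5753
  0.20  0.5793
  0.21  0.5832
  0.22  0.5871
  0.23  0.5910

-0.4641

T = 0.5;  σ√T = 0.2828
d₁ = [ln(408/416) + (0.01 + ½·0.4²)·0.5] / (σ√T) = (-0.0194 + 0.0450) / 0.2828 = 0.0904 which rounds to 0.09
N(d₁) = N(0.09) = 0.5359
Δ_put = N(d₁) − 1 = 0.5359 − 1 = -0.4641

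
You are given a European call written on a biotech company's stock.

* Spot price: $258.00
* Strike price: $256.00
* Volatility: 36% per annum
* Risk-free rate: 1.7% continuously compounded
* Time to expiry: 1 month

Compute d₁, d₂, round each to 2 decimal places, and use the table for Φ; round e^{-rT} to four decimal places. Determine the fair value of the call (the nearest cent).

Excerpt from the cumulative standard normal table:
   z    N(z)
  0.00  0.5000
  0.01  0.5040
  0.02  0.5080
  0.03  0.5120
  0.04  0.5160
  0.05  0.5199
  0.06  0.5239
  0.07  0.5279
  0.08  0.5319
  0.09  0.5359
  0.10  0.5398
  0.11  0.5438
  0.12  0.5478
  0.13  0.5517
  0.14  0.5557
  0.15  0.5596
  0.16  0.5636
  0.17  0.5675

$11.46

T = 0.08333;  σ√T = 0.1039
d₁ = [ln(258/256) + (0.017 + 0.36²/2)·0.08333] / 0.1039 = [0.0078 + 0.0068] / 0.1039 = 0.1405 ≈ 0.14
d₂ = d₁ − σ√T = 0.1405 − 0.1039 = 0.0366 ≈ 0.04
exp(−rT) = exp(−0.017·0.08333) = 0.9986
N(d₁) = N(0.14) = 0.5557;  N(d₂) = N(0.04) = 0.5160
C = 258·0.5557 − 256·0.9986·0.5160 = 143.3706 − 131.9111 = 11.4595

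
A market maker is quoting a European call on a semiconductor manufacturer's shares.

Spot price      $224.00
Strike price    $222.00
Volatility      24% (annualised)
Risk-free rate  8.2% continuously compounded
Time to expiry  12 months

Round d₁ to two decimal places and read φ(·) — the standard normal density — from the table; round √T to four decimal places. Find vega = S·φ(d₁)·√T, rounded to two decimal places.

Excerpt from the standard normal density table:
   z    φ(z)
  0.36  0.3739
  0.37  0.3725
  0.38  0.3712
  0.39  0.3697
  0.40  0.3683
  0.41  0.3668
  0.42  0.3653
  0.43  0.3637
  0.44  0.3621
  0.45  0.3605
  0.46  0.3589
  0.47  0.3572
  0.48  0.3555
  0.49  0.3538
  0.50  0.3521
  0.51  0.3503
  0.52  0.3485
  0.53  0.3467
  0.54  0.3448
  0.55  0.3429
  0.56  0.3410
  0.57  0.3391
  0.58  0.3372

σ√T = 0.24 × 1.0000 = 0.2400
d₁ = [ln(224/222) + (0.082 + 0.24²/2)·1] / 0.2400 = [0.0090 + 0.1108] / 0.2400 = 0.4990 ≈ 0.50
√T = √1 = 1.0000
φ(d₁) = φ(0.50) = 0.3521
vega = S·φ(d₁)·√T = 224·0.3521·1.0000 = 78.8704

78.87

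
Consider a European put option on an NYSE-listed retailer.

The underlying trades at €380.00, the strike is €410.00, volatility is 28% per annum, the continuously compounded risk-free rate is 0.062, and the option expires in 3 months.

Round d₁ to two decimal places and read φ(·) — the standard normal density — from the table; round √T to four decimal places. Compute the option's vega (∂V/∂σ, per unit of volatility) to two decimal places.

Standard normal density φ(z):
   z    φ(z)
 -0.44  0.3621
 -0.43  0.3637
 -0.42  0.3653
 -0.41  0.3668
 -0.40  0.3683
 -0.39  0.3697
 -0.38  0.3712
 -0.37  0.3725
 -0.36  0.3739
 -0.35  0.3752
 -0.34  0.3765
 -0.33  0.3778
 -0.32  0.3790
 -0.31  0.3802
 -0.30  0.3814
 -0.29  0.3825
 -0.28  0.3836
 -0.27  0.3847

71.04

T = 0.25;  σ√T = 0.1400
d₁ = [ln(380/410) + (0.062 + ½·0.28²)·0.25] / (σ√T) = (-0.0760 + 0.0253) / 0.1400 = -0.3620 which rounds to -0.36
√T = √0.25 = 0.5000
φ(d₁) = φ(-0.36) = 0.3739
vega = S·φ(d₁)·√T = 380·0.3739·0.5000 = 71.0410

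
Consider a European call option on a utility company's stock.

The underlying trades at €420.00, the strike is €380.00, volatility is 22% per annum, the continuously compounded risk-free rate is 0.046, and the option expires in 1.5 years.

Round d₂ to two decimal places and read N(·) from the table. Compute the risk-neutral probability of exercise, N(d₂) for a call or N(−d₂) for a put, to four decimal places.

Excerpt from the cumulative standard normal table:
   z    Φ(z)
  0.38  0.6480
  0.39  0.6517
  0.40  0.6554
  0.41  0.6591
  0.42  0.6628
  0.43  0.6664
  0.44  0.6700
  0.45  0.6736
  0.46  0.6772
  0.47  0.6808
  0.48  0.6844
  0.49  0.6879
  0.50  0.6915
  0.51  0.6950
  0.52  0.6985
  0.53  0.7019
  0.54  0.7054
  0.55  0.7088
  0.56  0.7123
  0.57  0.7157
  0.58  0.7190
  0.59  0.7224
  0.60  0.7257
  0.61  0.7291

0.6879

σ√T = 0.22 × 1.2247 = 0.2694
d₁ = [ln(420/380) + (0.046 + 0.22²/2)·1.5] / 0.2694 = [0.1001 + 0.1053] / 0.2694 = 0.7622 which rounds to 0.76
d₂ = d₁ − σ√T = 0.7622 − 0.2694 = 0.4928 which rounds to 0.49
Pr(exercise) under Q = N(d₂) = 0.6879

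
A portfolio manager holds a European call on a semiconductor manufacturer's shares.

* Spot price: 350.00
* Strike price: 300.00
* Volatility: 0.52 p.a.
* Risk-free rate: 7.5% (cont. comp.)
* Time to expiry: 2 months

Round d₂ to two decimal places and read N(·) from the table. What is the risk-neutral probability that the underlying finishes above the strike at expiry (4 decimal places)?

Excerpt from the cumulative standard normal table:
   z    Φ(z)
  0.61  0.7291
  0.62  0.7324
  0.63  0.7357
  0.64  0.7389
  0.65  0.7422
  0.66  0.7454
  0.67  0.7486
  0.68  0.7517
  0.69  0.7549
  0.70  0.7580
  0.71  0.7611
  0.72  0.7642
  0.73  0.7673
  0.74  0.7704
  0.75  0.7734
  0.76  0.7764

0.7517

T = 0.1667;  σ√T = 0.2123
d₁ = [ln(350/300) + (0.075 + ½·0.52²)·0.1667] / (σ√T) = (0.1542 + 0.0350) / 0.2123 = 0.8912 ≈ 0.89
d₂ = 0.8912 − 0.2123 = 0.6789 ≈ 0.68
Pr(exercise) under Q = N(d₂) = 0.7517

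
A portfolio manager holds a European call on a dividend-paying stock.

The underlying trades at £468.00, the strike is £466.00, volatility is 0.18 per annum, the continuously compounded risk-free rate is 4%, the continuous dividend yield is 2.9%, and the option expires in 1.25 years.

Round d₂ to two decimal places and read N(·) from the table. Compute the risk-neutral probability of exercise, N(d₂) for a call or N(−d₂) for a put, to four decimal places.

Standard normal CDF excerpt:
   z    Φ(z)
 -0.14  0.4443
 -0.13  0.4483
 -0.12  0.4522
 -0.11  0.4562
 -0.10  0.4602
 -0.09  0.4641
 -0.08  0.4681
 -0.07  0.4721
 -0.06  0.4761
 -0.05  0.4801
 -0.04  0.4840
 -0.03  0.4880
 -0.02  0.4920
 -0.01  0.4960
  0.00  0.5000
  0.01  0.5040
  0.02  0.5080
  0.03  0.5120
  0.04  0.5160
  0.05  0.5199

σ√T = 0.18 × 1.1180 = 0.2012
d₁ = [ln(468/466) + (0.04 − 0.029 + ½·0.18²)·1.25] / (σ√T) = (0.0043 + 0.0340) / 0.2012 = 0.1902 ≈ 0.19
d₂ = 0.1902 − 0.2012 = -0.0110 ≈ -0.01
Pr(exercise) under Q = N(d₂) = 0.4960

0.4960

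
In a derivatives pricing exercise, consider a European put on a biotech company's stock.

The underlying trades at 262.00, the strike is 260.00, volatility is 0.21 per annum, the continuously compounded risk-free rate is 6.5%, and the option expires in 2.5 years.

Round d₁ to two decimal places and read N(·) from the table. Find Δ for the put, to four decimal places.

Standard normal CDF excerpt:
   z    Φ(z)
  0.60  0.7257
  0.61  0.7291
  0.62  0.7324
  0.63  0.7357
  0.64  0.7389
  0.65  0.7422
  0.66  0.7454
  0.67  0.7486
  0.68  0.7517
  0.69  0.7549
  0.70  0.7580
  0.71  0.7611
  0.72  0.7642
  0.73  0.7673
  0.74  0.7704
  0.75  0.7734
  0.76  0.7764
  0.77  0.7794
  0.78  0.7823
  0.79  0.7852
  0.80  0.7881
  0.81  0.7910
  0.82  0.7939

σ√T = 0.21 × 1.5811 = 0.3320
ln(S/K) + (r + σ²/2)T = ln(262/260) + (0.065 + 0.21²/2)·2.5 = 0.0077 + 0.2176 = 0.2253
d₁ = 0.2253 / 0.3320 = 0.6785 which rounds to 0.68
N(d₁) = N(0.68) = 0.7517
Δ_put = N(d₁) − 1 = 0.7517 − 1 = -0.2483

-0.2483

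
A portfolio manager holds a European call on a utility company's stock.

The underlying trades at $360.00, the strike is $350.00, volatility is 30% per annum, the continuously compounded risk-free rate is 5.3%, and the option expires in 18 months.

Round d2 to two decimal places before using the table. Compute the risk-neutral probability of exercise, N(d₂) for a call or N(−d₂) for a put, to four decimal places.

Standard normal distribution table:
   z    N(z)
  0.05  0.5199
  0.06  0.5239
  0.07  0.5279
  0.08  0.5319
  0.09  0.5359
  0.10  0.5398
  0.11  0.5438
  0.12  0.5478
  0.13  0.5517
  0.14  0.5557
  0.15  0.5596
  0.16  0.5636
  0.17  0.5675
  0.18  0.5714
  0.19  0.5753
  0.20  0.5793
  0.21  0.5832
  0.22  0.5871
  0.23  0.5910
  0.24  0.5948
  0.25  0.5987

0.5438

σ√T = 0.3 × 1.2247 = 0.3674
d₁ = [ln(360/350) + (0.053 + ½·0.3²)·1.5] / (σ√T) = (0.0282 + 0.1470) / 0.3674 = 0.4768 which rounds to 0.48
d₂ = 0.4768 − 0.3674 = 0.1093 which rounds to 0.11
Pr(exercise) under Q = N(d₂) = 0.5438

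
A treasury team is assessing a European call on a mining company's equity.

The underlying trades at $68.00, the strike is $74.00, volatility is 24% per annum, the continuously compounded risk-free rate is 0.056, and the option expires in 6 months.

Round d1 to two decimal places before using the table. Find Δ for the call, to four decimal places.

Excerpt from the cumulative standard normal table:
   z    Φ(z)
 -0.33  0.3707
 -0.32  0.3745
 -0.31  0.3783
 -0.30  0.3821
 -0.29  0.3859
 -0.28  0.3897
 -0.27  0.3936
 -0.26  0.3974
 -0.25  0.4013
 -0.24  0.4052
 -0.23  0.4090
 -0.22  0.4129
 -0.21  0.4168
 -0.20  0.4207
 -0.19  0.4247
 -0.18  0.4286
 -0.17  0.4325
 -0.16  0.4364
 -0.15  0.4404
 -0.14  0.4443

T = 0.5;  σ√T = 0.1697
d₁ = [ln(68/74) + (0.056 + 0.24²/2)·0.5] / 0.1697 = [-0.0846 + 0.0424] / 0.1697 = -0.2484 → -0.25
N(d₁) = N(-0.25) = 0.4013
Δ_call = N(d₁) = 0.4013

0.4013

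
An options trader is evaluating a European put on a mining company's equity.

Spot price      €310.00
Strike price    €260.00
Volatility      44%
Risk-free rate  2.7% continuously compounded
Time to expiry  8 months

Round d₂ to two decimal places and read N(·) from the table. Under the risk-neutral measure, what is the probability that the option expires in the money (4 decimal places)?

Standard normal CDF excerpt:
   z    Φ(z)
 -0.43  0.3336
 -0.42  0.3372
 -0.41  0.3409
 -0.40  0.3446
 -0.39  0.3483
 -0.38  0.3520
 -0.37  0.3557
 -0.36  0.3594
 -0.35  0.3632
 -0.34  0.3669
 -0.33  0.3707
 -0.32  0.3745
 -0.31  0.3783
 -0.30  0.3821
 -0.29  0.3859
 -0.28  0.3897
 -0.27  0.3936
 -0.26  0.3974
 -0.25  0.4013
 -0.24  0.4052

0.3594

σ√T = 0.44 × 0.8165 = 0.3593
d₁ = [ln(310/260) + (0.027 + 0.44²/2)·0.6667] / 0.3593 = [0.1759 + 0.0825] / 0.3593 = 0.7193 which rounds to 0.72
d₂ = d₁ − σ√T = 0.7193 − 0.3593 = 0.3601 which rounds to 0.36
Pr(exercise) under Q = N(−d₂) = N(-0.36) = 0.3594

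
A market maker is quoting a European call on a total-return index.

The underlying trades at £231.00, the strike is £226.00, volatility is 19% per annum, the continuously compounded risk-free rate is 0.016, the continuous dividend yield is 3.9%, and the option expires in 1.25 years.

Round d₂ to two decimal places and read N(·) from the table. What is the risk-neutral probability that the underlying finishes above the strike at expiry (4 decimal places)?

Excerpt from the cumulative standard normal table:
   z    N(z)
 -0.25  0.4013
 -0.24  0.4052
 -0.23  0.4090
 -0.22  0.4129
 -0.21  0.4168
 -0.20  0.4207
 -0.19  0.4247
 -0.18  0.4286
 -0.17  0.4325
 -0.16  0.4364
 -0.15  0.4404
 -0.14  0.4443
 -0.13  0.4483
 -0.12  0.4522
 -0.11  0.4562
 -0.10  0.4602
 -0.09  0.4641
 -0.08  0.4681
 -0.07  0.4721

0.4443

σ√T = 0.19·√1.25 = 0.2124
d₁ = [ln(231/226) + (0.016 − 0.039 + 0.19²/2)·1.25] / 0.2124 = [0.0219 − 0.0062] / 0.2124 = 0.0739 which rounds to 0.07
d₂ = d₁ − σ√T = 0.0739 − 0.2124 = -0.1385 which rounds to -0.14
Risk-neutral Pr[S_T > K] = N(d₂) = N(-0.14) = 0.4443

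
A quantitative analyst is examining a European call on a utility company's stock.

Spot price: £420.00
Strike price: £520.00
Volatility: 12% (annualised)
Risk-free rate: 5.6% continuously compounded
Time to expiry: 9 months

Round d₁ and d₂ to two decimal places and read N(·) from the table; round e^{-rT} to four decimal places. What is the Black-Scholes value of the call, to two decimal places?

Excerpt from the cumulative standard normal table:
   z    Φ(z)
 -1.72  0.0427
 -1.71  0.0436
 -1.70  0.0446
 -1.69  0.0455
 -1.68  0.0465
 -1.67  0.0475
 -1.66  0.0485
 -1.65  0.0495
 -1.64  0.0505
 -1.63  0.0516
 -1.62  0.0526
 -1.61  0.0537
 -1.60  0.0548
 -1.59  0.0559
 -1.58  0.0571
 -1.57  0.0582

σ√T = 0.12·√0.75 = 0.1039
d₁ = [ln(420/520) + (0.056 + ½·0.12²)·0.75] / (σ√T) = (-0.2136 + 0.0474) / 0.1039 = -1.5990 which rounds to -1.60
d₂ = -1.5990 − 0.1039 = -1.7029 which rounds to -1.70
exp(−rT) = exp(−0.056·0.75) = 0.9589
C = 420·N(-1.60) − 520·0.9589·N(-1.70) = 420·0.0548 − 520·0.9589·0.0446 = 23.0160 − 22.2388 = 0.7772

£0.78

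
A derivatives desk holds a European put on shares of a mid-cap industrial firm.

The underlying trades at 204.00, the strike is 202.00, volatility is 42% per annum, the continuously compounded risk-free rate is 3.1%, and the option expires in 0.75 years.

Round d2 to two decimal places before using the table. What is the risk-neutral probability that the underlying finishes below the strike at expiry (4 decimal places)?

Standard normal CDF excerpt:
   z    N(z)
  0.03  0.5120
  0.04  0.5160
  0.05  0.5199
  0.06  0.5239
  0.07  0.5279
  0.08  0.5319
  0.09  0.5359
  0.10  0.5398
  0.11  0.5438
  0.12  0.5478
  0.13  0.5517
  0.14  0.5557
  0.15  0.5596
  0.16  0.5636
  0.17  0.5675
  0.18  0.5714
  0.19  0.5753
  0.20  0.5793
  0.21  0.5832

σ√T = 0.42 × 0.8660 = 0.3637
d₁ = [ln(204/202) + (0.031 + 0.42²/2)·0.75] / 0.3637 = [0.0099 + 0.0894] / 0.3637 = 0.2729 which rounds to 0.27
d₂ = d₁ − σ√T = 0.2729 − 0.3637 = -0.0909 which rounds to -0.09
Risk-neutral Pr[S_T < K] = N(−d₂) = N(0.09) = 0.5359

0.5359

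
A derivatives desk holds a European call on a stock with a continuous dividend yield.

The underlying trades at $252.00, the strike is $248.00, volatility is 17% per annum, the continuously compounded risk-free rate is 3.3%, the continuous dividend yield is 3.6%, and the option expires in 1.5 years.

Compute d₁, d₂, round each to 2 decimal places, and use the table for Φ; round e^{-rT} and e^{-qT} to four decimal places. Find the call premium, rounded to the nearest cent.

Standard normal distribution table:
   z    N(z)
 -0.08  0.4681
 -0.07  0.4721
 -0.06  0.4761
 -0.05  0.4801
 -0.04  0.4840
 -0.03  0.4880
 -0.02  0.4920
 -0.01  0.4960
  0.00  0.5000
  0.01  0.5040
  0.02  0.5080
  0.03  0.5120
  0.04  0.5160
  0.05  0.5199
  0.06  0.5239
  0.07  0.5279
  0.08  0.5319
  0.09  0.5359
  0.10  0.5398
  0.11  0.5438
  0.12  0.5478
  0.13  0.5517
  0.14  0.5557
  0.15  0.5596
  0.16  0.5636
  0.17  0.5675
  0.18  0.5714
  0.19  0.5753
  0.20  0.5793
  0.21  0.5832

$21.24

σ√T = 0.17 × 1.2247 = 0.2082
d₁ = [ln(252/248) + (0.033 − 0.036 + 0.17²/2)·1.5] / 0.2082 = [0.0160 + 0.0172] / 0.2082 = 0.1593 → 0.16
d₂ = d₁ − σ√T = 0.1593 − 0.2082 = -0.0489 → -0.05
e^(−qT) = e^(−0.036·1.5) = 0.9474;  e^(−rT) = e^(−0.033·1.5) = 0.9517
N(d₁) = N(0.16) = 0.5636;  N(d₂) = N(-0.05) = 0.4801
C = 252·0.9474·0.5636 − 248·0.9517·0.4801 = 134.5566 − 113.3140 = 21.2426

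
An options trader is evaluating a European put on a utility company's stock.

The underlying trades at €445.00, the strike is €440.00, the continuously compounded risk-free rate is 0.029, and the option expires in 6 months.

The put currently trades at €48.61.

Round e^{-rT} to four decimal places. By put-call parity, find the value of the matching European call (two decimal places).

e^(−rT) = e^(−0.029·0.5) = 0.9856
Put-call parity: C − P = S − K·e^(−rT) = 445 − 440·0.9856 = 445 − 433.6640 = 11.3360
C = P + (C − P) = 48.61 + (11.3360) = 59.9460

€59.95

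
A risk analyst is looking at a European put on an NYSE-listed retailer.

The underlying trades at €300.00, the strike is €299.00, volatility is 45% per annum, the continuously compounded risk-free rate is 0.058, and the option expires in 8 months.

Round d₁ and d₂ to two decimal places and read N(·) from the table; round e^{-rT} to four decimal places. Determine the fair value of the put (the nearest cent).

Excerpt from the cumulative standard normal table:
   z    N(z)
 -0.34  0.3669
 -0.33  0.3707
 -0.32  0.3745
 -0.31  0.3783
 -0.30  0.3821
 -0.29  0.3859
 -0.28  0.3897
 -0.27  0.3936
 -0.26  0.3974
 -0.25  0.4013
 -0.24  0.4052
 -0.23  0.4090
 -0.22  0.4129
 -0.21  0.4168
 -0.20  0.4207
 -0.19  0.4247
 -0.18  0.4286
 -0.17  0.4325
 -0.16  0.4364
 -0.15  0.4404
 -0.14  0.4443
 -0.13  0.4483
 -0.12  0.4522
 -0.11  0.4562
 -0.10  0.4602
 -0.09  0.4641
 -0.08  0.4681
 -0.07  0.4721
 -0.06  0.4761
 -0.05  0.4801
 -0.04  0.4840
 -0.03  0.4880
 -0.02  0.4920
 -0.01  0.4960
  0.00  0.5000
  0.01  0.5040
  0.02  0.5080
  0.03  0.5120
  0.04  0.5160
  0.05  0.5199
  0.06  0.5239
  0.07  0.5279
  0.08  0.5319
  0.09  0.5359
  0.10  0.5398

€37.23

σ√T = 0.45·√0.6667 = 0.3674
d₁ = [ln(300/299) + (0.058 + ½·0.45²)·0.6667] / (σ√T) = (0.0033 + 0.1062) / 0.3674 = 0.2980 ≈ 0.30
d₂ = 0.2980 − 0.3674 = -0.0694 ≈ -0.07
exp(−rT) = exp(−0.058·0.6667) = 0.9621
N(−d₂) = N(0.07) = 0.5279;  N(−d₁) = N(-0.30) = 0.3821
P = 299·0.9621·0.5279 − 300·0.3821 = 151.8599 − 114.6300 = 37.2299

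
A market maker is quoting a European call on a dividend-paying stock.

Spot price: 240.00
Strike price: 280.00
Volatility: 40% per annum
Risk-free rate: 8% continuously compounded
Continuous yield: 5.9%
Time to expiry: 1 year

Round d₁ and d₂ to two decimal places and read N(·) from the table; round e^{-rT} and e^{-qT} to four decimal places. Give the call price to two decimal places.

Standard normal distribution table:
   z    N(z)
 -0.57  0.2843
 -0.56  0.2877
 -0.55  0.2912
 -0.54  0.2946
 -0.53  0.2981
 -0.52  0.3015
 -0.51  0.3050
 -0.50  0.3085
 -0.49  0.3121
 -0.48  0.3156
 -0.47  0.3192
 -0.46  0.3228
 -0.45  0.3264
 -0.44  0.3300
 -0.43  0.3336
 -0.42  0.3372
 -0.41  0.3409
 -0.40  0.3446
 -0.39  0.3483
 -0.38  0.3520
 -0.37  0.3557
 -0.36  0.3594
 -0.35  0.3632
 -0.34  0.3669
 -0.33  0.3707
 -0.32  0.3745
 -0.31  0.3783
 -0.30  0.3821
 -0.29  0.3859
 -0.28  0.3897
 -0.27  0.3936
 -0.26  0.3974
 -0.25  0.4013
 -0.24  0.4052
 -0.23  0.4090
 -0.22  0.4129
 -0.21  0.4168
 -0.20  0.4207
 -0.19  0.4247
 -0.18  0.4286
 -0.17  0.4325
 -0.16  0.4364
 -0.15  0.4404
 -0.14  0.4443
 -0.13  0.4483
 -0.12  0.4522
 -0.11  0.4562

24.38

T = 1;  σ√T = 0.4000
d₁ = [ln(240/280) + (0.08 − 0.059 + 0.4²/2)·1] / 0.4000 = [-0.1542 + 0.1010] / 0.4000 = -0.1329 ⇒ -0.13
d₂ = d₁ − σ√T = -0.1329 − 0.4000 = -0.5329 ⇒ -0.53
exp(−qT) = exp(−0.059·1) = 0.9427;  exp(−rT) = exp(−0.08·1) = 0.9231
N(d₁) = N(-0.13) = 0.4483;  N(d₂) = N(-0.53) = 0.2981
C = 240·0.9427·0.4483 − 280·0.9231·0.2981 = 101.4270 − 77.0493 = 24.3777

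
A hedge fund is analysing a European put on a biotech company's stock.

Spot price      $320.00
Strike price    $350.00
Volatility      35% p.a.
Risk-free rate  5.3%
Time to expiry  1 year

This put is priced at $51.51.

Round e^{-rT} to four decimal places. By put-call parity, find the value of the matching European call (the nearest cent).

$39.57

e^(−rT) = e^(−0.053·1) = 0.9484
Put-call parity: C − P = S − K·e^(−rT) = 320 − 350·0.9484 = 320 − 331.9400 = -11.9400
C = P + (C − P) = 51.51 + (-11.9400) = 39.5700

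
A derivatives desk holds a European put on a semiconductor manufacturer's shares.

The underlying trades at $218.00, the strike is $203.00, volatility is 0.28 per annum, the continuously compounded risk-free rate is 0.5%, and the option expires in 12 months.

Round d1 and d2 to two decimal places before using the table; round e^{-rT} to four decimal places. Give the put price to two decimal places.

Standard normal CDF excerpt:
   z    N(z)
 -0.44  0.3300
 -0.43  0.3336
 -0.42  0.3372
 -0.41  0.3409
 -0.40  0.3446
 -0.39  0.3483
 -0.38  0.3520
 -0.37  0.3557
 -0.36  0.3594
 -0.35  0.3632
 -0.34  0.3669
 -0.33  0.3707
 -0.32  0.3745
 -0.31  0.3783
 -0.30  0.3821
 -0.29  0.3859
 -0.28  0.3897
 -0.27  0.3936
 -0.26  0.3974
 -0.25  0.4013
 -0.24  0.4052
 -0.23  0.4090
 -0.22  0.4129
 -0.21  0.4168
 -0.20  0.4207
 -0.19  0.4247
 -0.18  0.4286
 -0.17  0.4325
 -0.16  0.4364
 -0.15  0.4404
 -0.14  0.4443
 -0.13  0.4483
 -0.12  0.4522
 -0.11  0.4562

$16.23

T = 1;  σ√T = 0.2800
d₁ = [ln(218/203) + (0.005 + ½·0.28²)·1] / (σ√T) = (0.0713 + 0.0442) / 0.2800 = 0.4125 → 0.41
d₂ = 0.4125 − 0.2800 = 0.1325 → 0.13
exp(−rT) = exp(−0.005·1) = 0.9950
P = 203·0.9950·N(-0.13) − 218·N(-0.41) = 203·0.9950·0.4483 − 218·0.3409 = 90.5499 − 74.3162 = 16.2337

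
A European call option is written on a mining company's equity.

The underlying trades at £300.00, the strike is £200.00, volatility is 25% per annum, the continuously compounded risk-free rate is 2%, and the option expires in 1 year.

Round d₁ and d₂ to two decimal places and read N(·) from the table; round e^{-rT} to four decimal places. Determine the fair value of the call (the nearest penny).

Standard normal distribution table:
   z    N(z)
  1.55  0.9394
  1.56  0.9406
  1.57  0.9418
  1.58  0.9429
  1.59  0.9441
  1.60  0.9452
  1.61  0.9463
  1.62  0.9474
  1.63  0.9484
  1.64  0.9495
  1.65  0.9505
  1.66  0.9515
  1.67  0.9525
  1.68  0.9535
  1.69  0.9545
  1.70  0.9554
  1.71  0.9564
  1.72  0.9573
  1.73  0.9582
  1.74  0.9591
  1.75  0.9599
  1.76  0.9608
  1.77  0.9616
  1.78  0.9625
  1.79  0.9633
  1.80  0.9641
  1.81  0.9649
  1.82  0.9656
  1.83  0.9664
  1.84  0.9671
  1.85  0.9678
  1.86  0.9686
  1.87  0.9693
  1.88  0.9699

£105.07

T = 1;  σ√T = 0.2500
d₁ = [ln(300/200) + (0.02 + 0.25²/2)·1] / 0.2500 = [0.4055 + 0.0513] / 0.2500 = 1.8269 → 1.83
d₂ = d₁ − σ√T = 1.8269 − 0.2500 = 1.5769 → 1.58
exp(−rT) = exp(−0.02·1) = 0.9802
N(d₁) = N(1.83) = 0.9664;  N(d₂) = N(1.58) = 0.9429
C = 300·0.9664 − 200·0.9802·0.9429 = 289.9200 − 184.8461 = 105.0739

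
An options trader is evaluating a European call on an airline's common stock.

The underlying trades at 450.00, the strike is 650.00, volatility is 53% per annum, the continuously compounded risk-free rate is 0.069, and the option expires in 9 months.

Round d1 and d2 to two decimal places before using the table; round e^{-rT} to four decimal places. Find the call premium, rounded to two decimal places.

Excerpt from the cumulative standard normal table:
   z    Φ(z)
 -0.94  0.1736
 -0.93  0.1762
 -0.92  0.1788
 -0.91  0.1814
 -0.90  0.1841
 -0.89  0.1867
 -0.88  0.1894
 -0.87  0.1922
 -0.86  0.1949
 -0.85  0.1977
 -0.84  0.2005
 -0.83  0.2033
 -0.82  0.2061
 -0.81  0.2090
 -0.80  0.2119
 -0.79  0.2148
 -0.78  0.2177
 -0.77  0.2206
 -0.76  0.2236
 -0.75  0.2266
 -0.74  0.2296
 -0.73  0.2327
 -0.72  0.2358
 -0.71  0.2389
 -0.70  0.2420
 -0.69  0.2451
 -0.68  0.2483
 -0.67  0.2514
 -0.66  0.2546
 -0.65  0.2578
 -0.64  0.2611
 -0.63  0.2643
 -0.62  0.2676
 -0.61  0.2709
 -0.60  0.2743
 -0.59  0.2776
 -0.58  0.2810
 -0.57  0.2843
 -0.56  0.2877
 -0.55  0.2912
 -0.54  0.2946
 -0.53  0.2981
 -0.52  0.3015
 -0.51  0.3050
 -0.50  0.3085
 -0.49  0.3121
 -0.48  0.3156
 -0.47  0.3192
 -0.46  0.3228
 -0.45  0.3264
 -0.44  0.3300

T = 0.75;  σ√T = 0.4590
d₁ = [ln(450/650) + (0.069 + 0.53²/2)·0.75] / 0.4590 = [-0.3677 + 0.1571] / 0.4590 = -0.4589 → -0.46
d₂ = d₁ − σ√T = -0.4589 − 0.4590 = -0.9179 → -0.92
e^(−rT) = e^(−0.069·0.75) = 0.9496
C = 450·N(-0.46) − 650·0.9496·N(-0.92) = 450·0.3228 − 650·0.9496·0.1788 = 145.2600 − 110.3625 = 34.8975

34.90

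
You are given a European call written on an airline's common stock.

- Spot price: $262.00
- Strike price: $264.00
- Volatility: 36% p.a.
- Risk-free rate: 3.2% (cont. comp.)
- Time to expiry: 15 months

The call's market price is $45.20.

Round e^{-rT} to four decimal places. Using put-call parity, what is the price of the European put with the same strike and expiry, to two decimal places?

$36.85

exp(−rT) = exp(−0.032·1.25) = 0.9608
Put-call parity: C − P = S − K·e^(−rT) = 262 − 264·0.9608 = 262 − 253.6512 = 8.3488
P = C − (C − P) = 45.20 − (8.3488) = 36.8512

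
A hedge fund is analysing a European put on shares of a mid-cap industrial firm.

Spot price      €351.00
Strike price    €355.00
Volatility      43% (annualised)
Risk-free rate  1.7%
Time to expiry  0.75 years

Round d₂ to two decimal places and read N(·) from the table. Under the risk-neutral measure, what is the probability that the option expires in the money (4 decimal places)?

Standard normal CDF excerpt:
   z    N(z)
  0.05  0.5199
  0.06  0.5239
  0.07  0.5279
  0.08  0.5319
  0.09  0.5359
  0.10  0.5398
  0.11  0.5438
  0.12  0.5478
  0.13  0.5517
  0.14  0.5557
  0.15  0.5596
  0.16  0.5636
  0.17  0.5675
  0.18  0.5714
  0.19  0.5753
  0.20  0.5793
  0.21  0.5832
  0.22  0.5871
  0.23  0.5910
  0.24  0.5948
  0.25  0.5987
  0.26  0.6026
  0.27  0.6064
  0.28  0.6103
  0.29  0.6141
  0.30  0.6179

0.5714

σ√T = 0.43·√0.75 = 0.3724
d₁ = [ln(351/355) + (0.017 + ½·0.43²)·0.75] / (σ√T) = (-0.0113 + 0.0821) / 0.3724 = 0.1900 ⇒ 0.19
d₂ = 0.1900 − 0.3724 = -0.1824 ⇒ -0.18
Pr(exercise) under Q = N(−d₂) = N(0.18) = 0.5714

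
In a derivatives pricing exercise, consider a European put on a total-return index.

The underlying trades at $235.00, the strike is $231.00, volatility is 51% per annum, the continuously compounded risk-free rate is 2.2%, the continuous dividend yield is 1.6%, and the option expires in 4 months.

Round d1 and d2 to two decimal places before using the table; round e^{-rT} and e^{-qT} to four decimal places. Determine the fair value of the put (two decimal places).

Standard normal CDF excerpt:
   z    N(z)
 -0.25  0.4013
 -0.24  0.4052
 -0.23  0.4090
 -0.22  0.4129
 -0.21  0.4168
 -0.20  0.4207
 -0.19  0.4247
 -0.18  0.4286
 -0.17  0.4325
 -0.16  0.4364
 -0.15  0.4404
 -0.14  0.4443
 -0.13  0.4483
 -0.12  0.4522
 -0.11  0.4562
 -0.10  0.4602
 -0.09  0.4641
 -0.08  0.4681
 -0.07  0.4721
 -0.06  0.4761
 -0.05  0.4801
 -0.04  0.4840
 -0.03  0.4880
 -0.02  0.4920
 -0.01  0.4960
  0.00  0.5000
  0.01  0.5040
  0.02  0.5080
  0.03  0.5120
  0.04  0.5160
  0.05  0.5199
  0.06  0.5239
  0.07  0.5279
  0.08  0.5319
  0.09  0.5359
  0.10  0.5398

σ√T = 0.51 × 0.5774 = 0.2944
d₁ = [ln(235/231) + (0.022 − 0.016 + ½·0.51²)·0.3333] / (σ√T) = (0.0172 + 0.0454) / 0.2944 = 0.2123 → 0.21
d₂ = 0.2123 − 0.2944 = -0.0821 → -0.08
exp(−qT) = exp(−0.016·0.3333) = 0.9947;  exp(−rT) = exp(−0.022·0.3333) = 0.9927
P = 231·0.9927·N(0.08) − 235·0.9947·N(-0.21) = 231·0.9927·0.5319 − 235·0.9947·0.4168 = 121.9720 − 97.4289 = 24.5431

$24.54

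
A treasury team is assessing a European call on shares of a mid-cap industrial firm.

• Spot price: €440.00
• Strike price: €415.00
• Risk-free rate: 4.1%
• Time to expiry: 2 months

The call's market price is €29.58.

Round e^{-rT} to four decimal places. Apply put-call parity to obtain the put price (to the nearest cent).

exp(−rT) = exp(−0.041·0.1667) = 0.9932
Put-call parity: C − P = S − K·e^(−rT) = 440 − 415·0.9932 = 440 − 412.1780 = 27.8220
P = C − (C − P) = 29.58 − (27.8220) = 1.7580

€1.76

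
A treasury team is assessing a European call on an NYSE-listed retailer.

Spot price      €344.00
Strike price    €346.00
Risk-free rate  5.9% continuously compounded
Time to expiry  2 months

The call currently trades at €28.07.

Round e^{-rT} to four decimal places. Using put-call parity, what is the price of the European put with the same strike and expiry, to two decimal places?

e^(−rT) = e^(−0.059·0.1667) = 0.9902
Put-call parity: C − P = S − K·e^(−rT) = 344 − 346·0.9902 = 344 − 342.6092 = 1.3908
P = C − (C − P) = 28.07 − (1.3908) = 26.6792

€26.68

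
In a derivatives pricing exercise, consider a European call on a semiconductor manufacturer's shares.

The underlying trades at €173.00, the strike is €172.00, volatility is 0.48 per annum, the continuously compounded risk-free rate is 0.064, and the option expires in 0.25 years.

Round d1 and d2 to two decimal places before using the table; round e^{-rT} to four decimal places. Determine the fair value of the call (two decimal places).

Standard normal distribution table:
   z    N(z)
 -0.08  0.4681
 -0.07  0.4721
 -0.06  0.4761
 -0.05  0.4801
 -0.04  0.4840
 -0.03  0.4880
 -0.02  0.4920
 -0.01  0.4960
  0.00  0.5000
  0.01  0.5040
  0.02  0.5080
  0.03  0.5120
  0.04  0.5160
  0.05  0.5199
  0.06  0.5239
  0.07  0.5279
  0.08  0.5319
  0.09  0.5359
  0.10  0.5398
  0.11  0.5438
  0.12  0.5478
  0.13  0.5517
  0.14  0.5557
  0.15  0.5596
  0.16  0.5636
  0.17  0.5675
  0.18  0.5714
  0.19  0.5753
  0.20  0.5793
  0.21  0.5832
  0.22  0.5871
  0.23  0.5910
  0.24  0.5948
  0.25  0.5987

€18.29

T = 0.25;  σ√T = 0.2400
ln(S/K) + (r + σ²/2)T = ln(173/172) + (0.064 + 0.48²/2)·0.25 = 0.0058 + 0.0448 = 0.0506
d₁ = 0.0506 / 0.2400 = 0.2108 → 0.21
d₂ = d₁ − σ√T = 0.2108 − 0.2400 = -0.0292 → -0.03
e^(−rT) = e^(−0.064·0.25) = 0.9841
N(d₁) = N(0.21) = 0.5832;  N(d₂) = N(-0.03) = 0.4880
C = 173·0.5832 − 172·0.9841·0.4880 = 100.8936 − 82.6014 = 18.2922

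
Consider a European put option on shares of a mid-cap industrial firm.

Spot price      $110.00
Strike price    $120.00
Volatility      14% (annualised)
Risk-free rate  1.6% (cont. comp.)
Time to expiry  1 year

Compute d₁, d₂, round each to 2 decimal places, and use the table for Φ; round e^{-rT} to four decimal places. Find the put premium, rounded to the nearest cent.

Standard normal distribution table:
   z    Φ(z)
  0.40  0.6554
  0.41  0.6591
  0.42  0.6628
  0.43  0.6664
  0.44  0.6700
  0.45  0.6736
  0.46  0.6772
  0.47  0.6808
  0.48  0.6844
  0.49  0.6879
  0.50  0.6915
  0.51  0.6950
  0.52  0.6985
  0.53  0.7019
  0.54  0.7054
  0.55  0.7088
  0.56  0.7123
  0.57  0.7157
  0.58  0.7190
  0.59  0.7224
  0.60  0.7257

σ√T = 0.14·√1 = 0.1400
d₁ = [ln(110/120) + (0.016 + 0.14²/2)·1] / 0.1400 = [-0.0870 + 0.0258] / 0.1400 = -0.4372 ⇒ -0.44
d₂ = d₁ − σ√T = -0.4372 − 0.1400 = -0.5772 ⇒ -0.58
e^(−rT) = e^(−0.016·1) = 0.9841
P = 120·0.9841·N(0.58) − 110·N(0.44) = 120·0.9841·0.7190 − 110·0.6700 = 84.9081 − 73.7000 = 11.2081

$11.21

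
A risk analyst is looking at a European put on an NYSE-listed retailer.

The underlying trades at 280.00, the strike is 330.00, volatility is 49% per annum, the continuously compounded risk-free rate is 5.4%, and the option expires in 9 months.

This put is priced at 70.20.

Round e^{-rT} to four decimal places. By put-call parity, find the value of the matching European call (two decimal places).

33.30

exp(−rT) = exp(−0.054·0.75) = 0.9603
Put-call parity: C − P = S − K·e^(−rT) = 280 − 330·0.9603 = 280 − 316.8990 = -36.8990
C = P + (C − P) = 70.20 + (-36.8990) = 33.3010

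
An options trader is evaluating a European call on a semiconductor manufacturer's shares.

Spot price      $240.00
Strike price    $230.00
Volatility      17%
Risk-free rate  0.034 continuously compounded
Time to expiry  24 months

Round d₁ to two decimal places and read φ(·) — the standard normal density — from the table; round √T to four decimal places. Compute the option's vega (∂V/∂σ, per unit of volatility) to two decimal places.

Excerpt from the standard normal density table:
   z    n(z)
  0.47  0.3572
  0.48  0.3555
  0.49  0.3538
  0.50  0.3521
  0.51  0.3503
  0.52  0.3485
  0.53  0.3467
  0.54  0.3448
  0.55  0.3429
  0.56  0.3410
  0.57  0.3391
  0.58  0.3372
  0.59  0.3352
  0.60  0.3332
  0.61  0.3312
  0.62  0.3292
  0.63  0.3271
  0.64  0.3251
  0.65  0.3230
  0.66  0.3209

T = 2;  σ√T = 0.2404
ln(S/K) + (r + σ²/2)T = ln(240/230) + (0.034 + 0.17²/2)·2 = 0.0426 + 0.0969 = 0.1395
d₁ = 0.1395 / 0.2404 = 0.5801 ≈ 0.58
√T = √2 = 1.4142
φ(d₁) = φ(0.58) = 0.3372
vega = S·φ(d₁)·√T = 240·0.3372·1.4142 = 114.4484
(The put has the same vega.)

114.45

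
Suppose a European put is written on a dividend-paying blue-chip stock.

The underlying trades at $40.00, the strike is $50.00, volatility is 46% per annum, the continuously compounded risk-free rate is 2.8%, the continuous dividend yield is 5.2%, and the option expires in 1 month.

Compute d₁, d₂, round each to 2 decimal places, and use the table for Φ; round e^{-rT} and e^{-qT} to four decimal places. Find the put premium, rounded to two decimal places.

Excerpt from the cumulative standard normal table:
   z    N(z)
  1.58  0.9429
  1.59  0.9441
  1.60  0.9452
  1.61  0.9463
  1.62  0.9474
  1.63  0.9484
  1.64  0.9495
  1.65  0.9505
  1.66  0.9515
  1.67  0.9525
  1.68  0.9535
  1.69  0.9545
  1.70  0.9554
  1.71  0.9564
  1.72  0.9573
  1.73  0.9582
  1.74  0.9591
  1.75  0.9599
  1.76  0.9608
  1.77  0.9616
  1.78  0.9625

$10.16

T = 0.08333;  σ√T = 0.1328
d₁ = [ln(40/50) + (0.028 − 0.052 + ½·0.46²)·0.08333] / (σ√T) = (-0.2231 + 0.0068) / 0.1328 = -1.6291 ⇒ -1.63
d₂ = -1.6291 − 0.1328 = -1.7619 ⇒ -1.76
e^(−qT) = e^(−0.052·0.08333) = 0.9957;  e^(−rT) = e^(−0.028·0.08333) = 0.9977
P = 50·0.9977·N(1.76) − 40·0.9957·N(1.63) = 50·0.9977·0.9608 − 40·0.9957·0.9484 = 47.9295 − 37.7729 = 10.1566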